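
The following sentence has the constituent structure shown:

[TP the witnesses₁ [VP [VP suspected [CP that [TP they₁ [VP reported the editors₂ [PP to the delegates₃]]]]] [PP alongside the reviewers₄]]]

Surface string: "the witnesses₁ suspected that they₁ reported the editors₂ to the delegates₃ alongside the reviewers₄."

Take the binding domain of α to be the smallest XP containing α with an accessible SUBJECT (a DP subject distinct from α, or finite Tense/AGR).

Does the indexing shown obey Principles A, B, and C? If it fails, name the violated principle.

grammatical

The two coindexed NPs are *the witnesses₁* and *they₁*.
*they₁* is a pronoun; nothing c-commands it within its binding domain (the embedded TP.), so Principle B holds trivially.
*the witnesses₁* is an R-expression; *they₁* does not c-command it, and no other NP shares its index, so Principle C is satisfied.
All principles are respected.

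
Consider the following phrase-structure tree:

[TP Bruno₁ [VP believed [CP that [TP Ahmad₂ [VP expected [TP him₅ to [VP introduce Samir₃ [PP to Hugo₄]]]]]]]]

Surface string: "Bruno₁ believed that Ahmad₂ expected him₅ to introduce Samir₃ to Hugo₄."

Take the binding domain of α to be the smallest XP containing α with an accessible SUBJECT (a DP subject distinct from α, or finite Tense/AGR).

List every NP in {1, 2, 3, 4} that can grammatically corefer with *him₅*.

{1}

*him* is a pronoun, so Principle B applies: it must be free in its binding domain.
Binding domain of *him₅*: the embedded TP, whose subject is Ahmad₂.
*Bruno₁* c-commands the pronoun but from outside its binding domain, and is not c-commanded by it → coindexation permitted.
*Ahmad₂* c-commands the pronoun within its binding domain → coindexation would violate Principle B.
*Samir₃*: the pronoun c-commands this R-expression → coindexation would violate Principle C on *Samir₃*.
*Hugo₄*: the pronoun c-commands this R-expression → coindexation would violate Principle C on *Hugo₄*.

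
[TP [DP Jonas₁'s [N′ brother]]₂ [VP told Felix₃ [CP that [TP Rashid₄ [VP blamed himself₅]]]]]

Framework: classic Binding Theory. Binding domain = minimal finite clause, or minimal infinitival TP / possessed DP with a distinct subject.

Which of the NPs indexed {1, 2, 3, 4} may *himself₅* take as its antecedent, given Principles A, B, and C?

*himself* is an anaphor, so Principle A applies: it must be bound in its binding domain.
Binding domain of *himself₅*: the embedded TP, whose subject is Rashid₄.
*Jonas₁* does not c-command the anaphor → cannot bind it.
*[Jonas₁'s brother]₂* c-commands the anaphor but is outside its binding domain → cannot satisfy Principle A.
*Felix₃* c-commands the anaphor but is outside its binding domain → cannot satisfy Principle A.
*Rashid₄* c-commands the anaphor within its binding domain → licit binder.

{4}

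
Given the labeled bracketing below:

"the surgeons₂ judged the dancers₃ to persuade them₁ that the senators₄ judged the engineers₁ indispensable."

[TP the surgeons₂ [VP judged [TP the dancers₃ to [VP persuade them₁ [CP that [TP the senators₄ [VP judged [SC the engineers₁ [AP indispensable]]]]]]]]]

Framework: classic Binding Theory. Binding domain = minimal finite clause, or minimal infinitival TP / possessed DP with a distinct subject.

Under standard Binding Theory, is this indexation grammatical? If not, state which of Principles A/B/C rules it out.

Principle C

The two coindexed NPs are *them₁* and *the engineers₁*.
*the engineers₁* is an R-expression. Principle C requires it to be free everywhere.
*them₁* c-commands it and carries the same index.
The R-expression is bound → Principle C violation.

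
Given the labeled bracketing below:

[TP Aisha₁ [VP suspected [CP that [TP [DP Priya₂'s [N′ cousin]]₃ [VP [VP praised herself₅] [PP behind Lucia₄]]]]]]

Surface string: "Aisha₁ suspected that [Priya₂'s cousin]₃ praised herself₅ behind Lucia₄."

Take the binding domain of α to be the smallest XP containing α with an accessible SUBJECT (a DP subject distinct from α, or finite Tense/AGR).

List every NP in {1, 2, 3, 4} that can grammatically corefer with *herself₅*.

{3}

*herself* is an anaphor, so Principle A applies: it must be bound in its binding domain.
Binding domain of *herself₅*: the embedded TP, whose subject is [Priya₂'s cousin]₃.
*Aisha₁* c-commands the anaphor but is outside its binding domain → cannot satisfy Principle A.
*Priya₂* does not c-command the anaphor → cannot bind it.
*[Priya₂'s cousin]₃* c-commands the anaphor within its binding domain → licit binder.
*Lucia₄* does not c-command the anaphor → cannot bind it.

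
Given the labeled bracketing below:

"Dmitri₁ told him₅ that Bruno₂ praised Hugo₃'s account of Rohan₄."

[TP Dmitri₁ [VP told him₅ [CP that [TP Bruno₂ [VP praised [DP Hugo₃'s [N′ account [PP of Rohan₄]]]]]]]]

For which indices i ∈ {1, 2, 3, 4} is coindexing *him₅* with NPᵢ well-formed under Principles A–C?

*him* is a pronoun, so Principle B applies: it must be free in its binding domain.
Binding domain of *him₅*: the matrix TP, whose subject is Dmitri₁.
*Dmitri₁* c-commands the pronoun within its binding domain → coindexation would violate Principle B.
*Bruno₂*: the pronoun c-commands this R-expression → coindexation would violate Principle C on *Bruno₂*.
*Hugo₃*: the pronoun c-commands this R-expression → coindexation would violate Principle C on *Hugo₃*.
*Rohan₄*: the pronoun c-commands this R-expression → coindexation would violate Principle C on *Rohan₄*.

none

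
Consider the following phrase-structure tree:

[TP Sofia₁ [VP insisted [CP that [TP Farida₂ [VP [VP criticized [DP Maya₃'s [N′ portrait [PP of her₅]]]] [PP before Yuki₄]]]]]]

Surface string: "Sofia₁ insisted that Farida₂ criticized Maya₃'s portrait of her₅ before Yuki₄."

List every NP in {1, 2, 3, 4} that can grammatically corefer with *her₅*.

{1, 2, 4}

*her* is a pronoun, so Principle B applies: it must be free in its binding domain.
Binding domain of *her₅*: the possessed DP, whose subject is Maya₃.
*Sofia₁* c-commands the pronoun but from outside its binding domain, and is not c-commanded by it → coindexation permitted.
*Farida₂* c-commands the pronoun but from outside its binding domain, and is not c-commanded by it → coindexation permitted.
*Maya₃* c-commands the pronoun within its binding domain → coindexation would violate Principle B.
*Yuki₄* and the pronoun do not c-command one another → neither Principle B nor Principle C is at stake; coindexation permitted.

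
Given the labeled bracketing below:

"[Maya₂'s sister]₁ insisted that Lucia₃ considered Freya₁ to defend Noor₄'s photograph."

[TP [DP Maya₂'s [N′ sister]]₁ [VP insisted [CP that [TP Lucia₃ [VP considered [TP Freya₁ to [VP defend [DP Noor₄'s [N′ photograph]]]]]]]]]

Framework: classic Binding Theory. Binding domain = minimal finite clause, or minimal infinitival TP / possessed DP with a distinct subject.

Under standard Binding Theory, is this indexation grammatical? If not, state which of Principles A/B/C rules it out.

The two coindexed NPs are *[Maya₂'s sister]₁* and *Freya₁*.
*Freya₁* is an R-expression. Principle C requires it to be free everywhere.
*[Maya₂'s sister]₁* c-commands it and carries the same index.
The R-expression is bound → Principle C violation.

Principle C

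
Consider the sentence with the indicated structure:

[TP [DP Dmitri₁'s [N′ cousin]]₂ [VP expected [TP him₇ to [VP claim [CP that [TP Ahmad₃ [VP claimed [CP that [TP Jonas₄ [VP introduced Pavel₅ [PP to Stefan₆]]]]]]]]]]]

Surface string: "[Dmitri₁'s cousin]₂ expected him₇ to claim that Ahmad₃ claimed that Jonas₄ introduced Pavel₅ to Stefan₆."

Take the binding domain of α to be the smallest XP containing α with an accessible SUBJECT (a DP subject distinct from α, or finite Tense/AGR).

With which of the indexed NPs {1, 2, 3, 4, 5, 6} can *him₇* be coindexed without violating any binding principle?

{1}

*him* is a pronoun, so Principle B applies: it must be free in its binding domain.
Binding domain of *him₇*: the matrix TP, whose subject is [Dmitri₁'s cousin]₂.
*Dmitri₁* and the pronoun do not c-command one another → neither Principle B nor Principle C is at stake; coindexation permitted.
*[Dmitri₁'s cousin]₂* c-commands the pronoun within its binding domain → coindexation would violate Principle B.
*Ahmad₃*: the pronoun c-commands this R-expression → coindexation would violate Principle C on *Ahmad₃*.
*Jonas₄*: the pronoun c-commands this R-expression → coindexation would violate Principle C on *Jonas₄*.
*Pavel₅*: the pronoun c-commands this R-expression → coindexation would violate Principle C on *Pavel₅*.
*Stefan₆*: the pronoun c-commands this R-expression → coindexation would violate Principle C on *Stefan₆*.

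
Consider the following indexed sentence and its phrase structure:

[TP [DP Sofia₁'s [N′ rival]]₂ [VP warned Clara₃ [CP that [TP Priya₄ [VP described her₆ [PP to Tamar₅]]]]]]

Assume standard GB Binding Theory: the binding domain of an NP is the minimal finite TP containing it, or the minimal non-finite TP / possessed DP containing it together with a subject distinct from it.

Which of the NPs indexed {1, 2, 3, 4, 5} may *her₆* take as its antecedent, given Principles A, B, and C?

*her* is a pronoun, so Principle B applies: it must be free in its binding domain.
Binding domain of *her₆*: the embedded TP, whose subject is Priya₄.
*Sofia₁* and the pronoun do not c-command one another → neither Principle B nor Principle C is at stake; coindexation permitted.
*[Sofia₁'s rival]₂* c-commands the pronoun but from outside its binding domain, and is not c-commanded by it → coindexation permitted.
*Clara₃* c-commands the pronoun but from outside its binding domain, and is not c-commanded by it → coindexation permitted.
*Priya₄* c-commands the pronoun within its binding domain → coindexation would violate Principle B.
*Tamar₅*: the pronoun c-commands this R-expression → coindexation would violate Principle C on *Tamar₅*.

{1, 2, 3}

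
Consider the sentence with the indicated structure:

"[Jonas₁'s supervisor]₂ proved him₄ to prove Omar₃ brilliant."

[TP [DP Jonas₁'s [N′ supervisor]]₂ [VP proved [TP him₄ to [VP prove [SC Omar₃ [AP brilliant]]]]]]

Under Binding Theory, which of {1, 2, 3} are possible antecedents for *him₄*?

{1}

*him* is a pronoun, so Principle B applies: it must be free in its binding domain.
Binding domain of *him₄*: the matrix TP, whose subject is [Jonas₁'s supervisor]₂.
*Jonas₁* and the pronoun do not c-command one another → neither Principle B nor Principle C is at stake; coindexation permitted.
*[Jonas₁'s supervisor]₂* c-commands the pronoun within its binding domain → coindexation would violate Principle B.
*Omar₃*: the pronoun c-commands this R-expression → coindexation would violate Principle C on *Omar₃*.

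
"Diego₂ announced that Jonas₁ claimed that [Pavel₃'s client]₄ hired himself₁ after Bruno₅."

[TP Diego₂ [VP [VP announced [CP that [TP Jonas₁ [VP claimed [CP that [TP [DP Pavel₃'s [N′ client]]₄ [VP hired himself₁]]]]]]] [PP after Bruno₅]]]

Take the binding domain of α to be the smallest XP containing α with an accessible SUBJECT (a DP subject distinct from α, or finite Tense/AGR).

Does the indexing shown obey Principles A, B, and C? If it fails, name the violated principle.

Principle A

The two coindexed NPs are *Jonas₁* and *himself₁*.
*himself₁* is an anaphor. Principle A requires it to be bound within its binding domain — the embedded TP, whose subject is [Pavel₃'s client]₄.
Within that domain it is c-commanded by *[Pavel₃'s client]₄*, which does not share its index.
*Jonas₁* does c-command the anaphor, but from outside its binding domain.
The anaphor is unbound in its domain → Principle A violation.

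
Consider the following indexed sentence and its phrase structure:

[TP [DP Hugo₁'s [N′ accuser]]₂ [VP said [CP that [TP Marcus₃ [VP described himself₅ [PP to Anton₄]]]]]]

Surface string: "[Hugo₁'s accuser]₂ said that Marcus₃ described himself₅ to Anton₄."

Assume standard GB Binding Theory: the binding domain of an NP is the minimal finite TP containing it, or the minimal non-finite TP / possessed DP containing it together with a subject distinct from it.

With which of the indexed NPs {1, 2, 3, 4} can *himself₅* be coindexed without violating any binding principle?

{3}

*himself* is an anaphor, so Principle A applies: it must be bound in its binding domain.
Binding domain of *himself₅*: the embedded TP, whose subject is Marcus₃.
*Hugo₁* does not c-command the anaphor → cannot bind it.
*[Hugo₁'s accuser]₂* c-commands the anaphor but is outside its binding domain → cannot satisfy Principle A.
*Marcus₃* c-commands the anaphor within its binding domain → licit binder.
*Anton₄* does not c-command the anaphor → cannot bind it.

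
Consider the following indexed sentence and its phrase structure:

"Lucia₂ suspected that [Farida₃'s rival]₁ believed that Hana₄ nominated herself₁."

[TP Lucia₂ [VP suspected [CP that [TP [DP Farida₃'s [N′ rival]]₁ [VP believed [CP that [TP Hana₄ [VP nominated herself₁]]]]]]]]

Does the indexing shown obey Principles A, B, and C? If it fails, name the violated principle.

The two coindexed NPs are *[Farida₃'s rival]₁* and *herself₁*.
*herself₁* is an anaphor. Principle A requires it to be bound within its binding domain — the embedded TP, whose subject is Hana₄.
Within that domain it is c-commanded by *Hana₄*, which does not share its index.
*[Farida₃'s rival]₁* does c-command the anaphor, but from outside its binding domain.
The anaphor is unbound in its domain → Principle A violation.

Principle A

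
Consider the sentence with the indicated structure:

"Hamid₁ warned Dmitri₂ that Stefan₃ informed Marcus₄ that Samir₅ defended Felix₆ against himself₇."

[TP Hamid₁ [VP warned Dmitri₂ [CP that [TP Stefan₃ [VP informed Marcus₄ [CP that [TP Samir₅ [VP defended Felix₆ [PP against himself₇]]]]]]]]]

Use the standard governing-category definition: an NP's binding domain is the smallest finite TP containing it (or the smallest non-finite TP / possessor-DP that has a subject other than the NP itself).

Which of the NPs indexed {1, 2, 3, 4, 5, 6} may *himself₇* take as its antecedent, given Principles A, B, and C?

*himself* is an anaphor, so Principle A applies: it must be bound in its binding domain.
Binding domain of *himself₇*: the embedded TP, whose subject is Samir₅.
*Hamid₁* c-commands the anaphor but is outside its binding domain → cannot satisfy Principle A.
*Dmitri₂* c-commands the anaphor but is outside its binding domain → cannot satisfy Principle A.
*Stefan₃* c-commands the anaphor but is outside its binding domain → cannot satisfy Principle A.
*Marcus₄* c-commands the anaphor but is outside its binding domain → cannot satisfy Principle A.
*Samir₅* c-commands the anaphor within its binding domain → licit binder.
*Felix₆* c-commands the anaphor within its binding domain → licit binder.

{5, 6}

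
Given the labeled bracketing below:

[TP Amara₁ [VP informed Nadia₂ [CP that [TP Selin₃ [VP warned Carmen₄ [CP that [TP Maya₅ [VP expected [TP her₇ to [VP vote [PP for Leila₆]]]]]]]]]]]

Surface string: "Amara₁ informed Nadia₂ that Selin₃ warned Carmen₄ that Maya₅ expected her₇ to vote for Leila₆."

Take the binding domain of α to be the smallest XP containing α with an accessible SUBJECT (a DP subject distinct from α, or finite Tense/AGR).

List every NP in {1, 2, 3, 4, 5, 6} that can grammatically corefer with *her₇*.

{1, 2, 3, 4}

*her* is a pronoun, so Principle B applies: it must be free in its binding domain.
Binding domain of *her₇*: the embedded TP, whose subject is Maya₅.
*Amara₁* c-commands the pronoun but from outside its binding domain, and is not c-commanded by it → coindexation permitted.
*Nadia₂* c-commands the pronoun but from outside its binding domain, and is not c-commanded by it → coindexation permitted.
*Selin₃* c-commands the pronoun but from outside its binding domain, and is not c-commanded by it → coindexation permitted.
*Carmen₄* c-commands the pronoun but from outside its binding domain, and is not c-commanded by it → coindexation permitted.
*Maya₅* c-commands the pronoun within its binding domain → coindexation would violate Principle B.
*Leila₆*: the pronoun c-commands this R-expression → coindexation would violate Principle C on *Leila₆*.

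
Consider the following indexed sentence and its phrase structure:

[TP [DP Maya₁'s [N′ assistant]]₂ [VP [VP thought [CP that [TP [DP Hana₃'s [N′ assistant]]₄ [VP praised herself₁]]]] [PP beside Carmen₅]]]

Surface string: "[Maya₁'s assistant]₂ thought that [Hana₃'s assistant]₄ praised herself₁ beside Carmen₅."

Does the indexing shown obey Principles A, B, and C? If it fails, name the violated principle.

Principle A

The two coindexed NPs are *Maya₁* and *herself₁*.
*herself₁* is an anaphor. Principle A requires it to be bound within its binding domain — the embedded TP, whose subject is [Hana₃'s assistant]₄.
Within that domain it is c-commanded by *[Hana₃'s assistant]₄*, which does not share its index.
*Maya₁* does not c-command the anaphor at all.
The anaphor is unbound in its domain → Principle A violation.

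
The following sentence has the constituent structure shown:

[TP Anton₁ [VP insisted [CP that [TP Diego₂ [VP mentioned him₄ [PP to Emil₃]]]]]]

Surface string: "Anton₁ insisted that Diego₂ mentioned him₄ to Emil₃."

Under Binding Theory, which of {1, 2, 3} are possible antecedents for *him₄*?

*him* is a pronoun, so Principle B applies: it must be free in its binding domain.
Binding domain of *him₄*: the embedded TP, whose subject is Diego₂.
*Anton₁* c-commands the pronoun but from outside its binding domain, and is not c-commanded by it → coindexation permitted.
*Diego₂* c-commands the pronoun within its binding domain → coindexation would violate Principle B.
*Emil₃*: the pronoun c-commands this R-expression → coindexation would violate Principle C on *Emil₃*.

{1}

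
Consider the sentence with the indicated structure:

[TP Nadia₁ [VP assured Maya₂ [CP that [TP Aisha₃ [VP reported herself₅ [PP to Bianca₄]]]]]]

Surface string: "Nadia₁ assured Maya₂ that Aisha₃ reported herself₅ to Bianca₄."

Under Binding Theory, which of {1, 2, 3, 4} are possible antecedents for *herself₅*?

*herself* is an anaphor, so Principle A applies: it must be bound in its binding domain.
Binding domain of *herself₅*: the embedded TP, whose subject is Aisha₃.
*Nadia₁* c-commands the anaphor but is outside its binding domain → cannot satisfy Principle A.
*Maya₂* c-commands the anaphor but is outside its binding domain → cannot satisfy Principle A.
*Aisha₃* c-commands the anaphor within its binding domain → licit binder.
*Bianca₄* does not c-command the anaphor → cannot bind it.

{3}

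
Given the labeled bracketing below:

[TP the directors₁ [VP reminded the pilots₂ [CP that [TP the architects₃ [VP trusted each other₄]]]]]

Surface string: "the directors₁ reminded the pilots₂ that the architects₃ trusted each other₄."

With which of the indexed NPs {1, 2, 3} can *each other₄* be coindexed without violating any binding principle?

{3}

*each other* is an anaphor, so Principle A applies: it must be bound in its binding domain.
Binding domain of *each other₄*: the embedded TP, whose subject is the architects₃.
*the directors₁* c-commands the anaphor but is outside its binding domain → cannot satisfy Principle A.
*the pilots₂* c-commands the anaphor but is outside its binding domain → cannot satisfy Principle A.
*the architects₃* c-commands the anaphor within its binding domain → licit binder.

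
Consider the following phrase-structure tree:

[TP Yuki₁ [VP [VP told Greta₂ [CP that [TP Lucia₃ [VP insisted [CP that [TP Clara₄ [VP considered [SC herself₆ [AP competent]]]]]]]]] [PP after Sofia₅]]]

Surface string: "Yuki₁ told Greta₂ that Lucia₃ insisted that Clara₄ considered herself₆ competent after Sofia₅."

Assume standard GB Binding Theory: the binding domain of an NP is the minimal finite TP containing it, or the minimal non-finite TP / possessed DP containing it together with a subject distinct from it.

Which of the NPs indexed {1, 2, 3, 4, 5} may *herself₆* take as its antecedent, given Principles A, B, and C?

{4}

*herself* is an anaphor, so Principle A applies: it must be bound in its binding domain.
Binding domain of *herself₆*: the embedded TP, whose subject is Clara₄.
*Yuki₁* c-commands the anaphor but is outside its binding domain → cannot satisfy Principle A.
*Greta₂* c-commands the anaphor but is outside its binding domain → cannot satisfy Principle A.
*Lucia₃* c-commands the anaphor but is outside its binding domain → cannot satisfy Principle A.
*Clara₄* c-commands the anaphor within its binding domain → licit binder.
*Sofia₅* does not c-command the anaphor → cannot bind it.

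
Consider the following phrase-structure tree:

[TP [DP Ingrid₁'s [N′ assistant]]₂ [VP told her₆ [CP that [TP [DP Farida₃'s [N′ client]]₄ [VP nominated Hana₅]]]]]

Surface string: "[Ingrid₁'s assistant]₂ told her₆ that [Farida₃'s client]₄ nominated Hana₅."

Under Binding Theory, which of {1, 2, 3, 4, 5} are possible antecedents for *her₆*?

*her* is a pronoun, so Principle B applies: it must be free in its binding domain.
Binding domain of *her₆*: the matrix TP, whose subject is [Ingrid₁'s assistant]₂.
*Ingrid₁* and the pronoun do not c-command one another → neither Principle B nor Principle C is at stake; coindexation permitted.
*[Ingrid₁'s assistant]₂* c-commands the pronoun within its binding domain → coindexation would violate Principle B.
*Farida₃*: the pronoun c-commands this R-expression → coindexation would violate Principle C on *Farida₃*.
*[Farida₃'s client]₄*: the pronoun c-commands this R-expression → coindexation would violate Principle C on *[Farida₃'s client]₄*.
*Hana₅*: the pronoun c-commands this R-expression → coindexation would violate Principle C on *Hana₅*.

{1}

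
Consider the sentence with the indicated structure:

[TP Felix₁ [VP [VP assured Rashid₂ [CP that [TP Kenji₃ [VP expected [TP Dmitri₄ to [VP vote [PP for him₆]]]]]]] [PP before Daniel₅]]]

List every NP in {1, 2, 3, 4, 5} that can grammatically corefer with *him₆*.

*him* is a pronoun, so Principle B applies: it must be free in its binding domain.
Binding domain of *him₆*: the embedded TP, whose subject is Dmitri₄.
*Felix₁* c-commands the pronoun but from outside its binding domain, and is not c-commanded by it → coindexation permitted.
*Rashid₂* c-commands the pronoun but from outside its binding domain, and is not c-commanded by it → coindexation permitted.
*Kenji₃* c-commands the pronoun but from outside its binding domain, and is not c-commanded by it → coindexation permitted.
*Dmitri₄* c-commands the pronoun within its binding domain → coindexation would violate Principle B.
*Daniel₅* and the pronoun do not c-command one another → neither Principle B nor Principle C is at stake; coindexation permitted.

{1, 2, 3, 5}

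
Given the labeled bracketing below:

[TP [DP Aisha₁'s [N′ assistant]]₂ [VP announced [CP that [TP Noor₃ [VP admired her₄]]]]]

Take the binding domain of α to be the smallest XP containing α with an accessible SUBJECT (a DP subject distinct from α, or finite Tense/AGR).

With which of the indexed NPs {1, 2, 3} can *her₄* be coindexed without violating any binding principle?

{1, 2}

*her* is a pronoun, so Principle B applies: it must be free in its binding domain.
Binding domain of *her₄*: the embedded TP, whose subject is Noor₃.
*Aisha₁* and the pronoun do not c-command one another → neither Principle B nor Principle C is at stake; coindexation permitted.
*[Aisha₁'s assistant]₂* c-commands the pronoun but from outside its binding domain, and is not c-commanded by it → coindexation permitted.
*Noor₃* c-commands the pronoun within its binding domain → coindexation would violate Principle B.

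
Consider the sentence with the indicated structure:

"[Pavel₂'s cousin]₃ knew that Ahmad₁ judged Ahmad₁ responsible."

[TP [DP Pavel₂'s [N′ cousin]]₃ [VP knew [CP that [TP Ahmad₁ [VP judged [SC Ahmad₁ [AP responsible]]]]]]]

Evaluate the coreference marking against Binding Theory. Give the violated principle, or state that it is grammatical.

The two coindexed NPs are *Ahmad₁* (the lower occurrence) and *Ahmad₁* (the higher occurrence).
*Ahmad₁* (the lower occurrence) is an R-expression. Principle C requires it to be free everywhere.
*Ahmad₁* (the higher occurrence) c-commands it and carries the same index.
The R-expression is bound → Principle C violation.

Principle C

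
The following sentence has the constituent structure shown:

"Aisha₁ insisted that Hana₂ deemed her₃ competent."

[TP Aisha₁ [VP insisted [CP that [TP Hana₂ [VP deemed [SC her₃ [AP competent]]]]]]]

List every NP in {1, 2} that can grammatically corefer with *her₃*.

{1}

*her* is a pronoun, so Principle B applies: it must be free in its binding domain.
Binding domain of *her₃*: the embedded TP, whose subject is Hana₂.
*Aisha₁* c-commands the pronoun but from outside its binding domain, and is not c-commanded by it → coindexation permitted.
*Hana₂* c-commands the pronoun within its binding domain → coindexation would violate Principle B.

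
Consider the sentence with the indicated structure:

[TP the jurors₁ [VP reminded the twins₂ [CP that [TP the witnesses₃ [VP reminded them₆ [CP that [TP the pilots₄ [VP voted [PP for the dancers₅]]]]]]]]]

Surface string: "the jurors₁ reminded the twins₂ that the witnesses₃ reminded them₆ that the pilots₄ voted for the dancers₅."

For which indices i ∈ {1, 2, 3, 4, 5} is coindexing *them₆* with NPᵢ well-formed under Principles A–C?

{1, 2}

*them* is a pronoun, so Principle B applies: it must be free in its binding domain.
Binding domain of *them₆*: the embedded TP, whose subject is the witnesses₃.
*the jurors₁* c-commands the pronoun but from outside its binding domain, and is not c-commanded by it → coindexation permitted.
*the twins₂* c-commands the pronoun but from outside its binding domain, and is not c-commanded by it → coindexation permitted.
*the witnesses₃* c-commands the pronoun within its binding domain → coindexation would violate Principle B.
*the pilots₄*: the pronoun c-commands this R-expression → coindexation would violate Principle C on *the pilots₄*.
*the dancers₅*: the pronoun c-commands this R-expression → coindexation would violate Principle C on *the dancers₅*.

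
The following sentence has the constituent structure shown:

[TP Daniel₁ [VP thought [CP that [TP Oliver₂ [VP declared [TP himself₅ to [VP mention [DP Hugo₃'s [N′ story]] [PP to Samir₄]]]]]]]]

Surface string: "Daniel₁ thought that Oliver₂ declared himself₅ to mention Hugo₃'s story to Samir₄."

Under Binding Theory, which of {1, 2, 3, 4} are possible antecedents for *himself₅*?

*himself* is an anaphor, so Principle A applies: it must be bound in its binding domain.
Binding domain of *himself₅*: the embedded TP, whose subject is Oliver₂.
*Daniel₁* c-commands the anaphor but is outside its binding domain → cannot satisfy Principle A.
*Oliver₂* c-commands the anaphor within its binding domain → licit binder.
*Hugo₃* does not c-command the anaphor → cannot bind it.
*Samir₄* does not c-command the anaphor → cannot bind it.

{2}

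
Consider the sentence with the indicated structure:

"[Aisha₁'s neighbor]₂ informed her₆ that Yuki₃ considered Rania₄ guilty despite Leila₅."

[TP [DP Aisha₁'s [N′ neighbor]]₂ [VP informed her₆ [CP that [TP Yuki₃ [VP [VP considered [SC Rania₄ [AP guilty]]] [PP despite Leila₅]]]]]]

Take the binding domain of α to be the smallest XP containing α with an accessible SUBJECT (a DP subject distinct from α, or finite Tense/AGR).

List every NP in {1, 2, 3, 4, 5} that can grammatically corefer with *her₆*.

*her* is a pronoun, so Principle B applies: it must be free in its binding domain.
Binding domain of *her₆*: the matrix TP, whose subject is [Aisha₁'s neighbor]₂.
*Aisha₁* and the pronoun do not c-command one another → neither Principle B nor Principle C is at stake; coindexation permitted.
*[Aisha₁'s neighbor]₂* c-commands the pronoun within its binding domain → coindexation would violate Principle B.
*Yuki₃*: the pronoun c-commands this R-expression → coindexation would violate Principle C on *Yuki₃*.
*Rania₄*: the pronoun c-commands this R-expression → coindexation would violate Principle C on *Rania₄*.
*Leila₅*: the pronoun c-commands this R-expression → coindexation would violate Principle C on *Leila₅*.

{1}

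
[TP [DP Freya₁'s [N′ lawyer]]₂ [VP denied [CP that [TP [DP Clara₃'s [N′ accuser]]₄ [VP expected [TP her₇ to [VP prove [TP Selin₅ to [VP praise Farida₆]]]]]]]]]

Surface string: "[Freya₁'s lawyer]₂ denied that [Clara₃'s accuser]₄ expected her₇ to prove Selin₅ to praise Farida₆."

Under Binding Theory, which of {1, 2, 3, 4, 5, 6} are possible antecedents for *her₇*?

{1, 2, 3}

*her* is a pronoun, so Principle B applies: it must be free in its binding domain.
Binding domain of *her₇*: the embedded TP, whose subject is [Clara₃'s accuser]₄.
*Freya₁* and the pronoun do not c-command one another → neither Principle B nor Principle C is at stake; coindexation permitted.
*[Freya₁'s lawyer]₂* c-commands the pronoun but from outside its binding domain, and is not c-commanded by it → coindexation permitted.
*Clara₃* and the pronoun do not c-command one another → neither Principle B nor Principle C is at stake; coindexation permitted.
*[Clara₃'s accuser]₄* c-commands the pronoun within its binding domain → coindexation would violate Principle B.
*Selin₅*: the pronoun c-commands this R-expression → coindexation would violate Principle C on *Selin₅*.
*Farida₆*: the pronoun c-commands this R-expression → coindexation would violate Principle C on *Farida₆*.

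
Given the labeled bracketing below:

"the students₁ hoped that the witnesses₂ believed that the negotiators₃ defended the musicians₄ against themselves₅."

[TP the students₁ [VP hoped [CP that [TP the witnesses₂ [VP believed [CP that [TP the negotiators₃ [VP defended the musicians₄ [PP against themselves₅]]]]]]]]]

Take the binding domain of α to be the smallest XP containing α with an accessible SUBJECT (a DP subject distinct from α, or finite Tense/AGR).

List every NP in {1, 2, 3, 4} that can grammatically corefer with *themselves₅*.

{3, 4}

*themselves* is an anaphor, so Principle A applies: it must be bound in its binding domain.
Binding domain of *themselves₅*: the embedded TP, whose subject is the negotiators₃.
*the students₁* c-commands the anaphor but is outside its binding domain → cannot satisfy Principle A.
*the witnesses₂* c-commands the anaphor but is outside its binding domain → cannot satisfy Principle A.
*the negotiators₃* c-commands the anaphor within its binding domain → licit binder.
*the musicians₄* c-commands the anaphor within its binding domain → licit binder.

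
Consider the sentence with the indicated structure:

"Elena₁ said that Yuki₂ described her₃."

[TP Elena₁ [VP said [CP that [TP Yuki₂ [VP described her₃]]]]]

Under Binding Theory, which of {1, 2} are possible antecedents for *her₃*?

{1}

*her* is a pronoun, so Principle B applies: it must be free in its binding domain.
Binding domain of *her₃*: the embedded TP, whose subject is Yuki₂.
*Elena₁* c-commands the pronoun but from outside its binding domain, and is not c-commanded by it → coindexation permitted.
*Yuki₂* c-commands the pronoun within its binding domain → coindexation would violate Principle B.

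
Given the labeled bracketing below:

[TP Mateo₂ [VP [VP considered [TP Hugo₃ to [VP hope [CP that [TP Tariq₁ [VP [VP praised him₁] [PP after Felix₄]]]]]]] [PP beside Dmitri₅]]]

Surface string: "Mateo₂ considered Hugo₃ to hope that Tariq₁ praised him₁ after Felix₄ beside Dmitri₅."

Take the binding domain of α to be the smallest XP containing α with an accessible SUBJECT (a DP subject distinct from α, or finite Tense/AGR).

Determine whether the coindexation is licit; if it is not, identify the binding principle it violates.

Principle B

The two coindexed NPs are *Tariq₁* and *him₁*.
*him₁* is a pronoun. Its binding domain is the embedded TP, whose subject is Tariq₁.
*Tariq₁* c-commands it within that domain and carries the same index.
The pronoun is locally bound → Principle B violation.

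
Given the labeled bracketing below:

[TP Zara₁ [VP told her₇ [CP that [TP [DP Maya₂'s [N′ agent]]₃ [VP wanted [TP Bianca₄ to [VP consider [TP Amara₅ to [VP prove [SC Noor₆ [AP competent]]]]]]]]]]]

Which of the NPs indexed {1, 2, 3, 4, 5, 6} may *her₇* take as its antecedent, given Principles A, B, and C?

*her* is a pronoun, so Principle B applies: it must be free in its binding domain.
Binding domain of *her₇*: the matrix TP, whose subject is Zara₁.
*Zara₁* c-commands the pronoun within its binding domain → coindexation would violate Principle B.
*Maya₂*: the pronoun c-commands this R-expression → coindexation would violate Principle C on *Maya₂*.
*[Maya₂'s agent]₃*: the pronoun c-commands this R-expression → coindexation would violate Principle C on *[Maya₂'s agent]₃*.
*Bianca₄*: the pronoun c-commands this R-expression → coindexation would violate Principle C on *Bianca₄*.
*Amara₅*: the pronoun c-commands this R-expression → coindexation would violate Principle C on *Amara₅*.
*Noor₆*: the pronoun c-commands this R-expression → coindexation would violate Principle C on *Noor₆*.

none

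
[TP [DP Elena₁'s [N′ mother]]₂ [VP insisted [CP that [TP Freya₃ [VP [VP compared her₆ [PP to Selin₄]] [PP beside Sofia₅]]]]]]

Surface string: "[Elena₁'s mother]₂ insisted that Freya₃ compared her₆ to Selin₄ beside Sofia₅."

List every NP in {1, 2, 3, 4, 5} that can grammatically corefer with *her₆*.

{1, 2, 5}

*her* is a pronoun, so Principle B applies: it must be free in its binding domain.
Binding domain of *her₆*: the embedded TP, whose subject is Freya₃.
*Elena₁* and the pronoun do not c-command one another → neither Principle B nor Principle C is at stake; coindexation permitted.
*[Elena₁'s mother]₂* c-commands the pronoun but from outside its binding domain, and is not c-commanded by it → coindexation permitted.
*Freya₃* c-commands the pronoun within its binding domain → coindexation would violate Principle B.
*Selin₄*: the pronoun c-commands this R-expression → coindexation would violate Principle C on *Selin₄*.
*Sofia₅* and the pronoun do not c-command one another → neither Principle B nor Principle C is at stake; coindexation permitted.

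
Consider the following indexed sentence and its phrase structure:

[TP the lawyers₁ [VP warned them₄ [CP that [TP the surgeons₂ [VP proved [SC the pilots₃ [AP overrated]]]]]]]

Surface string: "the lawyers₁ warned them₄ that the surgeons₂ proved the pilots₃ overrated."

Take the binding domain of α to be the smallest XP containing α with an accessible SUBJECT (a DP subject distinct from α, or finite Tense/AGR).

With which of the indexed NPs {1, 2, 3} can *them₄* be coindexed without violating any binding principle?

*them* is a pronoun, so Principle B applies: it must be free in its binding domain.
Binding domain of *them₄*: the matrix TP, whose subject is the lawyers₁.
*the lawyers₁* c-commands the pronoun within its binding domain → coindexation would violate Principle B.
*the surgeons₂*: the pronoun c-commands this R-expression → coindexation would violate Principle C on *the surgeons₂*.
*the pilots₃*: the pronoun c-commands this R-expression → coindexation would violate Principle C on *the pilots₃*.

none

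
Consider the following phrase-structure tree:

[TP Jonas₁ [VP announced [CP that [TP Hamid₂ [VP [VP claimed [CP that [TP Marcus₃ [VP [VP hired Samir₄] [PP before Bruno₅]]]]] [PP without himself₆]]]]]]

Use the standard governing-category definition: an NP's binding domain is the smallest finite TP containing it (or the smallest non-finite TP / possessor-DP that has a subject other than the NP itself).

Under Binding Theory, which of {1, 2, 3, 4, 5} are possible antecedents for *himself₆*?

{2}

*himself* is an anaphor, so Principle A applies: it must be bound in its binding domain.
Binding domain of *himself₆*: the embedded TP, whose subject is Hamid₂.
*Jonas₁* c-commands the anaphor but is outside its binding domain → cannot satisfy Principle A.
*Hamid₂* c-commands the anaphor within its binding domain → licit binder.
*Marcus₃* does not c-command the anaphor → cannot bind it.
*Samir₄* does not c-command the anaphor → cannot bind it.
*Bruno₅* does not c-command the anaphor → cannot bind it.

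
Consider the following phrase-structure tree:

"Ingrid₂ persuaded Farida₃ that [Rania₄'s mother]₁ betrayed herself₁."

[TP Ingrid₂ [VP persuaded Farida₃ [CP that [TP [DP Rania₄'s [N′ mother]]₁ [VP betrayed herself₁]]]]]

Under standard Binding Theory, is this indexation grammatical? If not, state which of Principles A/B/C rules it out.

grammatical

The two coindexed NPs are *[Rania₄'s mother]₁* and *herself₁*.
*herself₁* is an anaphor; its binding domain is the embedded TP, whose subject is [Rania₄'s mother]₁. *[Rania₄'s mother]₁* c-commands it within that domain and shares its index, so Principle A is satisfied.
*[Rania₄'s mother]₁* is an R-expression; *herself₁* does not c-command it, and no other NP shares its index, so Principle C is satisfied.
All principles are respected.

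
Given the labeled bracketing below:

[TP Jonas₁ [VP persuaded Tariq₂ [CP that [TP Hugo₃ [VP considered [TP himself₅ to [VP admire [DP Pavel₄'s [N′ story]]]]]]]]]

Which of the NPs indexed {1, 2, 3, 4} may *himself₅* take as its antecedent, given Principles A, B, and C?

{3}

*himself* is an anaphor, so Principle A applies: it must be bound in its binding domain.
Binding domain of *himself₅*: the embedded TP, whose subject is Hugo₃.
*Jonas₁* c-commands the anaphor but is outside its binding domain → cannot satisfy Principle A.
*Tariq₂* c-commands the anaphor but is outside its binding domain → cannot satisfy Principle A.
*Hugo₃* c-commands the anaphor within its binding domain → licit binder.
*Pavel₄* does not c-command the anaphor → cannot bind it.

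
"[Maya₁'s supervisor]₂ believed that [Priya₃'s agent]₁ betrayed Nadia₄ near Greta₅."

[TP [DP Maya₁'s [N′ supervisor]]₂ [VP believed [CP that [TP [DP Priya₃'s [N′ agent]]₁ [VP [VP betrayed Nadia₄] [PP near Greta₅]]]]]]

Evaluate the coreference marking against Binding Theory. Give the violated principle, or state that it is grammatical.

The two coindexed NPs are *[Priya₃'s agent]₁* and *Maya₁*.
*Maya₁* is an R-expression; no coindexed NP c-commands it, so Principle C holds.
*[Priya₃'s agent]₁* is an R-expression; *Maya₁* does not c-command it, and no other NP shares its index, so Principle C is satisfied.
All principles are respected.

grammatical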